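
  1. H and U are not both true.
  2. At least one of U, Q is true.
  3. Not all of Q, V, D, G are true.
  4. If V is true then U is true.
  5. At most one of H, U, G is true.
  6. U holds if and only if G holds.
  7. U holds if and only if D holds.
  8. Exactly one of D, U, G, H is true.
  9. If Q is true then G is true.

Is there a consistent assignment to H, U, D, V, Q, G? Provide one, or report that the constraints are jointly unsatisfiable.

Case G = True:
  (5) with G=T forces H = False.
  (5) with G=T forces U = False.
  Constraint (6) is violated (U=F, G=T) — contradiction.
Case G = False:
  (6) with G=F forces U = False.
  (2) with U=F forces Q = True.
  Constraint (9) is violated (Q=T, G=F) — contradiction.
Both cases fail — unsatisfiable.

UNSATISFIABLE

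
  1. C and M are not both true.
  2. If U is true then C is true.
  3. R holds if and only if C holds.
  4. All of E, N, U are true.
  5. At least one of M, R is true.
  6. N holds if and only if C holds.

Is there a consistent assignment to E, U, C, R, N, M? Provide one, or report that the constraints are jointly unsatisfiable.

E: True, U: True, C: True, R: True, N: True, M: False

  (1) C=T, M=F — not both ✓
  (2) U=T ⇒ C: T ✓
  (3) R=T, C=T — same ✓
  (4) {E, N, U}: all 3 true ✓
  (5) {M, R}: 1 true — at least one ✓
  (6) N=T, C=T — same ✓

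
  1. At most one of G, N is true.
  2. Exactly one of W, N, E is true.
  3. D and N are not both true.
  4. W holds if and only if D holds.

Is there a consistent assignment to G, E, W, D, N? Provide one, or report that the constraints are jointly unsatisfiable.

G = True, E = True, W = False, D = False, N = False

  (1) {G, N}: 1 true — at most one ✓
  (2) {W, N, E}: 1 true — exactly one ✓
  (3) D=F, N=F — not both ✓
  (4) W=F, D=F — same ✓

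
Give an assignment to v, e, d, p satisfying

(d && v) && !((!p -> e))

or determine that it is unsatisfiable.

v = True, e = False, d = True, p = False

  d && v = True
  !((!p -> e)) = True
    !p -> e = False
      !p = True
Both conjuncts True, so the formula holds.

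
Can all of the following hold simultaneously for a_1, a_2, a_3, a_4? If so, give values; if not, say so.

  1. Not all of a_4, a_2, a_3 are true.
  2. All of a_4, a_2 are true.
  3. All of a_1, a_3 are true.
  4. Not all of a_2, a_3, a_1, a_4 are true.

UNSATISFIABLE

Case a_2 = True:
  (2) forces a_4 = True.
  (1) with a_4=T, a_2=T forces a_3 = False.
  Constraint (3) is violated (a_3=F) — contradiction.
Case a_2 = False:
  Constraint (2) is violated (a_2=F) — contradiction.
Both cases fail — unsatisfiable.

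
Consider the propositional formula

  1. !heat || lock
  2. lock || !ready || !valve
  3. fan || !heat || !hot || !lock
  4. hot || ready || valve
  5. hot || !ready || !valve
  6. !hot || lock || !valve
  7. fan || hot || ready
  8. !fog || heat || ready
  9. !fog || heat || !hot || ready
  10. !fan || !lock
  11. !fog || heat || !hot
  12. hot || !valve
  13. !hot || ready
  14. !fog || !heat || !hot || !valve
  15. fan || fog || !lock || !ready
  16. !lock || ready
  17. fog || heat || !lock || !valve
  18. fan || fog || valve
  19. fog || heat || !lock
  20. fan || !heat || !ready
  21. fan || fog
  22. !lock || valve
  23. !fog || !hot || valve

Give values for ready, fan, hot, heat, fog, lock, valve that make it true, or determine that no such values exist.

Set ready = True.
Set fan = False.
  then (fan || !heat || !ready) forces heat = False.
  then (fan || fog) forces fog = True.
  then (!fog || heat || !hot) forces hot = False.
  then (hot || !valve) forces valve = False.
  then (!lock || valve) forces lock = False.
All clauses satisfied.

ready = True, fan = False, hot = False, heat = False, fog = True, lock = False, valve = False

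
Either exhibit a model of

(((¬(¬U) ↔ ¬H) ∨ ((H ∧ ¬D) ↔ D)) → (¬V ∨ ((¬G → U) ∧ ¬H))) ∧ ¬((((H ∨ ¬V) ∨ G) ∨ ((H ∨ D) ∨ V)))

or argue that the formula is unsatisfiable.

The formula is unsatisfiable.

The conjunct ¬((((H ∨ ¬V) ∨ G) ∨ ((H ∨ D) ∨ V))) is unsatisfiable on its own:
  V = True: this becomes ¬(((H ∨ G) ∨ True)) = False.
  V = False: this becomes ¬((True ∨ (H ∨ D))) = False.
So the whole conjunction is unsatisfiable.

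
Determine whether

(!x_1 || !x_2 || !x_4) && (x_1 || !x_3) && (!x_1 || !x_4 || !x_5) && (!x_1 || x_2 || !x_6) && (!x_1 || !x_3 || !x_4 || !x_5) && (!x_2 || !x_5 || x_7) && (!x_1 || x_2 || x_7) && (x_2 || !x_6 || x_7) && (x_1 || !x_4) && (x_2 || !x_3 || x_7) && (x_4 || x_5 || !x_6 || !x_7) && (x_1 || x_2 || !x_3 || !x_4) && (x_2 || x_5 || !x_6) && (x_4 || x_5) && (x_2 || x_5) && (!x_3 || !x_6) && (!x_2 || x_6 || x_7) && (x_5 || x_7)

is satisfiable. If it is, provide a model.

Set x_1 = True.
Set x_2 = True.
  then (!x_1 || !x_2 || !x_4) forces x_4 = False.
  then (x_4 || x_5) forces x_5 = True.
  then (!x_2 || !x_5 || x_7) forces x_7 = True.
Set x_3 = True.
  then (!x_3 || !x_6) forces x_6 = False.
All clauses satisfied.

x_1=T, x_2=T, x_3=T, x_4=F, x_5=T, x_6=F, x_7=T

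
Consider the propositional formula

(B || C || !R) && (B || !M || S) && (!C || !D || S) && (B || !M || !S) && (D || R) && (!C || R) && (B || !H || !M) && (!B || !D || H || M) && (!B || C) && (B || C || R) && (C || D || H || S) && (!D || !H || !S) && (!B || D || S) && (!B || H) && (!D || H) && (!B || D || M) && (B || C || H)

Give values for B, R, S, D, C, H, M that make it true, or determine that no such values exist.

B = False, R = True, S = True, D = False, C = True, H = True, M = False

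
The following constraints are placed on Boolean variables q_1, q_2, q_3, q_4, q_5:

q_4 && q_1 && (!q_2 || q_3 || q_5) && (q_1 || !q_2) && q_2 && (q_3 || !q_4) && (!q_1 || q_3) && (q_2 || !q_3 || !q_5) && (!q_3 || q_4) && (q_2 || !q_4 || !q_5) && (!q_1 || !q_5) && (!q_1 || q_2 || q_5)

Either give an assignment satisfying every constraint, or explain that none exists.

q_1 = True; q_2 = True; q_3 = True; q_4 = True; q_5 = False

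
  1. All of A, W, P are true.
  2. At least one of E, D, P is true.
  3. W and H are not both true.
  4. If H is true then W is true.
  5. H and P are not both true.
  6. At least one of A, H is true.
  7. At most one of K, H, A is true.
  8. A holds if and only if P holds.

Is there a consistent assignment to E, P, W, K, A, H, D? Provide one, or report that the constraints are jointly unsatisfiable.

E = True, P = True, W = True, K = False, A = True, H = False, D = True

  (1) {A, W, P}: all 3 true ✓
  (2) {E, D, P}: 3 true — at least one ✓
  (3) W=T, H=F — not both ✓
  (4) H=F ⇒ W: vacuous ✓
  (5) H=F, P=T — not both ✓
  (6) {A, H}: 1 true — at least one ✓
  (7) {K, H, A}: 1 true — at most one ✓
  (8) A=T, P=T — same ✓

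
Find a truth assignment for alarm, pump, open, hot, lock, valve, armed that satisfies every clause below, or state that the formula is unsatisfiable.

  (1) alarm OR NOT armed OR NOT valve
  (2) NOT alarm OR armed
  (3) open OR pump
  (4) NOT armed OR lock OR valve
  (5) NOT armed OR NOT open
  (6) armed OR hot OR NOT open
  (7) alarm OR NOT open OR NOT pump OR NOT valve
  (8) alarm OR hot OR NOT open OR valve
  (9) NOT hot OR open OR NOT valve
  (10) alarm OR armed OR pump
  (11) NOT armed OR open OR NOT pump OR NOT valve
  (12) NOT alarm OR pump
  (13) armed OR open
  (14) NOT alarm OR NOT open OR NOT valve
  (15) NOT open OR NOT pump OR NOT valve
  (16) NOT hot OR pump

alarm=F, pump=T, open=T, hot=T, lock=T, valve=F, armed=F

Set alarm = False.
Set pump = True.
Set open = True.
  then (NOT armed OR NOT open) forces armed = False.
  then (armed OR hot OR NOT open) forces hot = True.
  then (alarm OR NOT open OR NOT pump OR NOT valve) forces valve = False.
Set lock = True.
All clauses satisfied.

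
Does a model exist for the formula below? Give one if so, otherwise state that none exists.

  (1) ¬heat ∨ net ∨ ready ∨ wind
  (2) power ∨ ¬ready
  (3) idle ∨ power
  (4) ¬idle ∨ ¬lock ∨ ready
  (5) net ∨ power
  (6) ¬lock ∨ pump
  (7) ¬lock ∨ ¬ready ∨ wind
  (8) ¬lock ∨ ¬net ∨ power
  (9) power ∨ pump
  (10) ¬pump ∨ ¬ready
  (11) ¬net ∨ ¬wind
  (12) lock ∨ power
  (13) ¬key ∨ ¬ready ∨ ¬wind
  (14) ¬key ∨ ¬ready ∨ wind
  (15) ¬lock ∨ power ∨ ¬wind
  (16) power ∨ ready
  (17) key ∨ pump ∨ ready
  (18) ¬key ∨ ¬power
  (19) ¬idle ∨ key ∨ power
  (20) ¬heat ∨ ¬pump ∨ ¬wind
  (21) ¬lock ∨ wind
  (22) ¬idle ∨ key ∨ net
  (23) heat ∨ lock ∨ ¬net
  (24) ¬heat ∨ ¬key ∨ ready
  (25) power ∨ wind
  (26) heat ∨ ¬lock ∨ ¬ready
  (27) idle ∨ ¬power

key = False, net = True, wind = False, heat = True, pump = True, idle = True, ready = False, lock = False, power = True

Try key = True:
  (¬key ∨ ¬power) forces power = False.
  (power ∨ ¬ready) forces ready = False.
  clause (power ∨ ready) is falsified — backtrack.
So key = False.
Try net = False:
  (net ∨ power) forces power = True.
  (¬idle ∨ key ∨ net) forces idle = False.
  clause (idle ∨ ¬power) is falsified — backtrack.
So net = True.
  then (¬net ∨ ¬wind) forces wind = False.
  then (¬lock ∨ wind) forces lock = False.
  then (heat ∨ lock ∨ ¬net) forces heat = True.
  then (power ∨ wind) forces power = True.
  then (idle ∨ ¬power) forces idle = True.
Set pump = True.
  then (¬pump ∨ ¬ready) forces ready = False.
All clauses satisfied.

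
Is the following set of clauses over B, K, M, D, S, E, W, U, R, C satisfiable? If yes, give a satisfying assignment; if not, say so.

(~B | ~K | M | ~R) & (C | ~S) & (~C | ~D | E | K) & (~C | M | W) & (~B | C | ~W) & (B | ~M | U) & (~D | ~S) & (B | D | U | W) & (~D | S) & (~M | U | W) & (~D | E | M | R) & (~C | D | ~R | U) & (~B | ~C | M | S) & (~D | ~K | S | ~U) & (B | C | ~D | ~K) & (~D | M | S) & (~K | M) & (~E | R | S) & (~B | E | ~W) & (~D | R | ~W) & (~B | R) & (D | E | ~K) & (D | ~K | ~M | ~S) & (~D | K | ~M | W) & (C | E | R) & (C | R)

B=F, K=F, M=T, D=F, S=T, E=T, W=F, U=T, R=T, C=T

Set B = False.
Set K = False.
Set M = True.
  then (B | ~M | U) forces U = True.
Try D = True:
  (~D | ~S) forces S = False.
  clause (~D | S) is falsified — backtrack.
So D = False.
Set S = True.
  then (C | ~S) forces C = True.
Set E = True.
Set W = False.
Set R = True.
All clauses satisfied.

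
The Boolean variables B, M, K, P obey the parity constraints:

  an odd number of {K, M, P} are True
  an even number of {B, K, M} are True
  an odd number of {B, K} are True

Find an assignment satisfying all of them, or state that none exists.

B: True, M: True, K: False, P: False

{K, M, P}: 1 true → odd ✓
{B, K, M}: 2 true → even ✓
{B, K}: 1 true → odd ✓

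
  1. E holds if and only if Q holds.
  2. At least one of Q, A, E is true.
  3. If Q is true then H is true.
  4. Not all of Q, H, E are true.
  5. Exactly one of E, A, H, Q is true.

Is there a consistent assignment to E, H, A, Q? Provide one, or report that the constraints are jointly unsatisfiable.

E: False; H: False; A: True; Q: False

  (1) E=F, Q=F — same ✓
  (2) {Q, A, E}: 1 true — at least one ✓
  (3) Q=F ⇒ H: vacuous ✓
  (4) {Q, H, E}: 0/3 true — not all ✓
  (5) {E, A, H, Q}: 1 true — exactly one ✓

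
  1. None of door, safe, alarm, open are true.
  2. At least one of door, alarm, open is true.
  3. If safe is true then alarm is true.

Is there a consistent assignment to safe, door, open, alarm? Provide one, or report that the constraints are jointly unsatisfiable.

Case alarm = True:
  Constraint (1) is violated (alarm=T) — contradiction.
Case alarm = False:
  (1) forces door = False.
  (1) forces safe = False.
  (1) forces open = False.
  Constraint (2) is violated (door=F, alarm=F, open=F) — contradiction.
Both cases fail — unsatisfiable.

No satisfying assignment exists.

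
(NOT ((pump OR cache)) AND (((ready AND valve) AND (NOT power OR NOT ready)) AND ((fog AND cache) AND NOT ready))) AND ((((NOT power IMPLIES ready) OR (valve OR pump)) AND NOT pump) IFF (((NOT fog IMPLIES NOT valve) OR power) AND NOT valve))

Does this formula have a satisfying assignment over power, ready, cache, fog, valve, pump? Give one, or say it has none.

No satisfying assignment exists.

Case ready = True: the conjunct NOT ready is False.
Case ready = False: the conjunct ready is False.
Both cases fail — unsatisfiable.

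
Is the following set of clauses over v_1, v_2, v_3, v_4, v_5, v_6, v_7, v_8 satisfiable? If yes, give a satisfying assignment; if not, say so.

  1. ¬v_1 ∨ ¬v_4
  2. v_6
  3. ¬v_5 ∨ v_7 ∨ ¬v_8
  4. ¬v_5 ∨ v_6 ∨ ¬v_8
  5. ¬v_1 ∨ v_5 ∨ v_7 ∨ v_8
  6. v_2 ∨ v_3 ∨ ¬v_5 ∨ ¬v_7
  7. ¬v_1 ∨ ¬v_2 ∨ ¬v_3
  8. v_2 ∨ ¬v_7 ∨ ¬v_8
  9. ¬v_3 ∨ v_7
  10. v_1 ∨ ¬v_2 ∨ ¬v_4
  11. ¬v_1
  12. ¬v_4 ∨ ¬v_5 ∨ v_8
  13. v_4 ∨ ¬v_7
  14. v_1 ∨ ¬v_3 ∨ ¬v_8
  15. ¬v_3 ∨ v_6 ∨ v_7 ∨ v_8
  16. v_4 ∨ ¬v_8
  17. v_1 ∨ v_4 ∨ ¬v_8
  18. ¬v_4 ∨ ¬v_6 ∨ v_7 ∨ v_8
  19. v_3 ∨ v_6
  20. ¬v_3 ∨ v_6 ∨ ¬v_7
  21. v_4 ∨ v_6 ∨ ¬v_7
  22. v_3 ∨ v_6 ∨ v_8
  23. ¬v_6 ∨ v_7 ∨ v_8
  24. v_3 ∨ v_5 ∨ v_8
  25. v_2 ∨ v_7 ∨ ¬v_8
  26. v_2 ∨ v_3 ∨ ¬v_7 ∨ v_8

v_1 = False; v_2 = False; v_3 = True; v_4 = True; v_5 = False; v_6 = True; v_7 = True; v_8 = False

Unit clause (v_6) forces v_6 = True.
Unit clause (¬v_1) forces v_1 = False.
Try v_2 = True:
  (v_1 ∨ ¬v_2 ∨ ¬v_4) forces v_4 = False.
  (v_4 ∨ ¬v_7) forces v_7 = False.
  (¬v_3 ∨ v_7) forces v_3 = False.
  (v_4 ∨ ¬v_8) forces v_8 = False.
  clause (¬v_6 ∨ v_7 ∨ v_8) is falsified — backtrack.
So v_2 = False.
Set v_3 = True.
  then (¬v_3 ∨ v_7) forces v_7 = True.
  then (v_4 ∨ ¬v_7) forces v_4 = True.
  then (v_1 ∨ ¬v_3 ∨ ¬v_8) forces v_8 = False.
  then (¬v_4 ∨ ¬v_5 ∨ v_8) forces v_5 = False.
All clauses satisfied.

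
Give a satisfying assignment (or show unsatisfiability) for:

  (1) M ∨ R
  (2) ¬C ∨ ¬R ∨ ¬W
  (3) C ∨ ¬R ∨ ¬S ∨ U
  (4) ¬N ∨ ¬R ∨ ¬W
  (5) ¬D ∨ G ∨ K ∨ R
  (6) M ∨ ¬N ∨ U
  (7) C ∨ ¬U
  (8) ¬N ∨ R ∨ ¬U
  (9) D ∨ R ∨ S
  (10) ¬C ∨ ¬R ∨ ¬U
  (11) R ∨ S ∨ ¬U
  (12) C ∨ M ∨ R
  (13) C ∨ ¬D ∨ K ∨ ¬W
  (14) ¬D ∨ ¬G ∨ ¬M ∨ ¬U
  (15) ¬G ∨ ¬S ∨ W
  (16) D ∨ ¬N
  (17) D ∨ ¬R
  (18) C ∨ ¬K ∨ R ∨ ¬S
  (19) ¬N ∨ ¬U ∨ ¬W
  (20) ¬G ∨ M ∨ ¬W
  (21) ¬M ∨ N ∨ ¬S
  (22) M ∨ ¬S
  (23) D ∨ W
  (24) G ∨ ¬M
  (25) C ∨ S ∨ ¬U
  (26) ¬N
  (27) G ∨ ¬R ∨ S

W=F; S=F; G=T; K=T; M=T; U=F; R=F; D=T; N=F; C=F

Unit clause (¬N) forces N = False.
Set W = False.
  then (D ∨ W) forces D = True.
Set S = False.
Try G = False:
  (G ∨ ¬M) forces M = False.
  (M ∨ R) forces R = True.
  clause (G ∨ ¬R ∨ S) is falsified — backtrack.
So G = True.
Set K = True.
Set M = True.
  then (¬D ∨ ¬G ∨ ¬M ∨ ¬U) forces U = False.
Set R = False.
Set C = False.
All clauses satisfied.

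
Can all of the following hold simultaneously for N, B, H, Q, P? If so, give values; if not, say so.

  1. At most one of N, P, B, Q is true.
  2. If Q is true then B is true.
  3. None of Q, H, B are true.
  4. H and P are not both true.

N = True, B = False, H = False, Q = False, P = False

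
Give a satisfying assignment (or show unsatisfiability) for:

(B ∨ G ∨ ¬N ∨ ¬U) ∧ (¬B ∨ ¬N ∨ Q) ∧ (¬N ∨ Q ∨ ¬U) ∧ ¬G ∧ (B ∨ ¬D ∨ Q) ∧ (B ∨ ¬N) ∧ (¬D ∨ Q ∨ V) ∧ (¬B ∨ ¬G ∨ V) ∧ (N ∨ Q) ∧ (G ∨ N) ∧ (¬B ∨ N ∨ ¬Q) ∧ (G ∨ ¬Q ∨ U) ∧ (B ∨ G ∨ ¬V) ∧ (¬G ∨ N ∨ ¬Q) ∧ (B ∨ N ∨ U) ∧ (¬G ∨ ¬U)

G=F, U=T, Q=T, D=F, V=T, N=T, B=T

Unit clause (¬G) forces G = False.
In (G ∨ N) only N is left, so N = True.
In (B ∨ ¬N) only B is left, so B = True.
In (¬B ∨ ¬N ∨ Q) only Q is left, so Q = True.
In (G ∨ ¬Q ∨ U) only U is left, so U = True.
Set D = False.
Set V = True.
All clauses satisfied.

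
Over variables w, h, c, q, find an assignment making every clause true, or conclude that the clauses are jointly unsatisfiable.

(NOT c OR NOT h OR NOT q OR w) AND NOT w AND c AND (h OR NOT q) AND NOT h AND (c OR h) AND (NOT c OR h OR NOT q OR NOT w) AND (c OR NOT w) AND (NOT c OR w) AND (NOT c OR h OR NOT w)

Unsatisfiable — no assignment works.

Case w = True:
  Clause (NOT w) is falsified — contradiction.
Case w = False:
  (c) forces c = True.
  Clause (NOT c OR w) is falsified — contradiction.
Both cases fail, so the formula is unsatisfiable.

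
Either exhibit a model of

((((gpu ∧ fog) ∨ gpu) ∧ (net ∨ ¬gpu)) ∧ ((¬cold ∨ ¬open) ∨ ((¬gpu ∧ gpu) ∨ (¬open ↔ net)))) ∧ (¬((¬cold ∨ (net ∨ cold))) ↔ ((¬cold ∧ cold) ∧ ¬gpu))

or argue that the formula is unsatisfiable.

open = False, net = True, gpu = True, cold = False, fog = False

  (((gpu ∧ fog) ∨ gpu) ∧ (net ∨ ¬gpu)) ∧ ((¬cold ∨ ¬open) ∨ ((¬gpu ∧ gpu) ∨ (¬open ↔ net))) = True
    ((gpu ∧ fog) ∨ gpu) ∧ (net ∨ ¬gpu) = True
      (gpu ∧ fog) ∨ gpu = True
        gpu ∧ fog = False
      net ∨ ¬gpu = True
        ¬gpu = False
    (¬cold ∨ ¬open) ∨ ((¬gpu ∧ gpu) ∨ (¬open ↔ net)) = True
      ¬cold ∨ ¬open = True
        ¬cold = True
        ¬open = True
      (¬gpu ∧ gpu) ∨ (¬open ↔ net) = True
        ¬gpu ∧ gpu = False
          ¬gpu = False
        ¬open ↔ net = True
          ¬open = True
  ¬((¬cold ∨ (net ∨ cold))) ↔ ((¬cold ∧ cold) ∧ ¬gpu) = True
    ¬((¬cold ∨ (net ∨ cold))) = False
      ¬cold ∨ (net ∨ cold) = True
        ¬cold = True
        net ∨ cold = True
    (¬cold ∧ cold) ∧ ¬gpu = False
      ¬cold ∧ cold = False
        ¬cold = True
      ¬gpu = False
Both conjuncts True, so the formula holds.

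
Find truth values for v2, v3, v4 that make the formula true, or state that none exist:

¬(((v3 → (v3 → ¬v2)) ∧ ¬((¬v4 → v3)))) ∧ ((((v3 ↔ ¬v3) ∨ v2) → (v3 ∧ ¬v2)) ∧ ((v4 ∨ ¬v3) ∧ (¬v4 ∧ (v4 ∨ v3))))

No satisfying assignment exists.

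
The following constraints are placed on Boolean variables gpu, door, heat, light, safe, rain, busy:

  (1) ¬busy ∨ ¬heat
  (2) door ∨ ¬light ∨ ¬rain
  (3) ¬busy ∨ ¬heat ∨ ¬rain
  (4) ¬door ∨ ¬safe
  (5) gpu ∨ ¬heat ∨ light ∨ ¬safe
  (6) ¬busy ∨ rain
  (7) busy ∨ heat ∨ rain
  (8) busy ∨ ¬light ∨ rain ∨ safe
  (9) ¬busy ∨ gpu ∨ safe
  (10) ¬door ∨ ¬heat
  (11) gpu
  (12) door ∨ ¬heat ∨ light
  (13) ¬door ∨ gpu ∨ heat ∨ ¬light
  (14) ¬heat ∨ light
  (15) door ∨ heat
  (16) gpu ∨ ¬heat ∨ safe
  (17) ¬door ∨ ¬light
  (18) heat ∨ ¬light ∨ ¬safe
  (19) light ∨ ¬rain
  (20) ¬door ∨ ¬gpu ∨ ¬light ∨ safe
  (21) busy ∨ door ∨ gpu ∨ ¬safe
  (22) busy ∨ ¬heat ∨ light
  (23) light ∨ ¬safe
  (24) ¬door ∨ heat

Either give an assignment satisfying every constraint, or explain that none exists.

Unit clause (gpu) forces gpu = True.
Set door = False.
  then (door ∨ heat) forces heat = True.
  then (¬busy ∨ ¬heat) forces busy = False.
  then (door ∨ ¬heat ∨ light) forces light = True.
  then (door ∨ ¬light ∨ ¬rain) forces rain = False.
  then (busy ∨ ¬light ∨ rain ∨ safe) forces safe = True.
All clauses satisfied.

gpu = True; door = False; heat = True; light = True; safe = True; rain = False; busy = False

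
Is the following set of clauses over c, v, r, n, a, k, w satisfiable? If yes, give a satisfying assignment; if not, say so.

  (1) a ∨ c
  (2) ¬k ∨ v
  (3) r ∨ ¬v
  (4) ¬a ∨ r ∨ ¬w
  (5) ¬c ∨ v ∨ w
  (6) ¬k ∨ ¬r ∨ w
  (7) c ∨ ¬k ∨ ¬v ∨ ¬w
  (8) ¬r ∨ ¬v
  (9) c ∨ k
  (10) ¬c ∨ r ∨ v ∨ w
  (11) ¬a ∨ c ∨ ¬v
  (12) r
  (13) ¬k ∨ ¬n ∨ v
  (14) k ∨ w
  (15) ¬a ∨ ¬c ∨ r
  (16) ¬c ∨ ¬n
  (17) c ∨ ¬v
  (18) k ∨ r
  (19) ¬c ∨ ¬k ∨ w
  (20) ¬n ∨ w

Unit clause (r) forces r = True.
In (¬r ∨ ¬v) only ¬v is left, so v = False.
In (¬k ∨ v) only ¬k is left, so k = False.
In (c ∨ k) only c is left, so c = True.
In (k ∨ w) only w is left, so w = True.
In (¬c ∨ ¬n) only ¬n is left, so n = False.
Set a = True.
All clauses satisfied.

c=T, v=F, r=T, n=F, a=T, k=F, w=T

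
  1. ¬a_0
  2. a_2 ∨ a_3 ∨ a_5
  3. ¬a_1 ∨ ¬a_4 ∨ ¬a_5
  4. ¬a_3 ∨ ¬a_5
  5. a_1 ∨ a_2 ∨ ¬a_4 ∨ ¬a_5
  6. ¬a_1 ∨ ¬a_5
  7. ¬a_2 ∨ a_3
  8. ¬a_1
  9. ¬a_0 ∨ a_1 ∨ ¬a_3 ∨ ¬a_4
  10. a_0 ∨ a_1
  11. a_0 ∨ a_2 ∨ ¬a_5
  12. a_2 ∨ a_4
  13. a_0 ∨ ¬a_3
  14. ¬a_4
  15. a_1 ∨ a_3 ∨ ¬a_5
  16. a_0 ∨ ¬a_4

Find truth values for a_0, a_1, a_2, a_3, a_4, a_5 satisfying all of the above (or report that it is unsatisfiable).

Unsatisfiable — no assignment works.

Case a_0 = True:
  Clause (¬a_0) is falsified — contradiction.
Case a_0 = False:
  (¬a_1) forces a_1 = False.
  Clause (a_0 ∨ a_1) is falsified — contradiction.
Both cases fail, so the formula is unsatisfiable.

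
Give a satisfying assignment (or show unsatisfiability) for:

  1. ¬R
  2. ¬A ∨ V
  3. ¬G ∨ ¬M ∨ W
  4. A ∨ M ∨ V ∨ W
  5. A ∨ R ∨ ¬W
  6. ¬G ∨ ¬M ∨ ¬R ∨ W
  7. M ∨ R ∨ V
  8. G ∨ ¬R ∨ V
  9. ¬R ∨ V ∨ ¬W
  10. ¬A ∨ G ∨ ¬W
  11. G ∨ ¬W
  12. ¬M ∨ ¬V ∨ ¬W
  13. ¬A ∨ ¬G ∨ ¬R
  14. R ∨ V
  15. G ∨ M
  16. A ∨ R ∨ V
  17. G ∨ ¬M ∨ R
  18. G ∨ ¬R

W=F, R=F, A=F, G=T, V=T, M=F

Unit clause (¬R) forces R = False.
In (R ∨ V) only V is left, so V = True.
Set W = False.
Set A = False.
Set G = True.
  then (¬G ∨ ¬M ∨ W) forces M = False.
All clauses satisfied.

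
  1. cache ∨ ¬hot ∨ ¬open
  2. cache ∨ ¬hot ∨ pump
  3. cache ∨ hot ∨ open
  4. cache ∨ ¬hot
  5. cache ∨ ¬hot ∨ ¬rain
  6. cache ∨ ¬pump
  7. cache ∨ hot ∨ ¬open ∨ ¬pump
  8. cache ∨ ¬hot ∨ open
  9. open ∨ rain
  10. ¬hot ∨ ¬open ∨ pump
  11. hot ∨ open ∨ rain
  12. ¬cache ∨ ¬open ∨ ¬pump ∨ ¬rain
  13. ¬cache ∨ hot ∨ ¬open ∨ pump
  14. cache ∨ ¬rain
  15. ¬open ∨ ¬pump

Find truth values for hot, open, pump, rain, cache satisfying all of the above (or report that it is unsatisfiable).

Set hot = True.
  then (cache ∨ ¬hot) forces cache = True.
Set open = False.
  then (open ∨ rain) forces rain = True.
Set pump = True.
All clauses satisfied.

hot: True; open: False; pump: True; rain: True; cache: True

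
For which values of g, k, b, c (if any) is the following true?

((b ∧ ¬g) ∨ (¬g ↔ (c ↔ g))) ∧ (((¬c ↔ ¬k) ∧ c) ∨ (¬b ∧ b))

g=F, k=T, b=T, c=T

  (b ∧ ¬g) ∨ (¬g ↔ (c ↔ g)) = True
    b ∧ ¬g = True
      ¬g = True
    ¬g ↔ (c ↔ g) = False
      ¬g = True
      c ↔ g = False
  ((¬c ↔ ¬k) ∧ c) ∨ (¬b ∧ b) = True
    (¬c ↔ ¬k) ∧ c = True
      ¬c ↔ ¬k = True
        ¬c = False
        ¬k = False
    ¬b ∧ b = False
      ¬b = False
Both conjuncts True, so the formula holds.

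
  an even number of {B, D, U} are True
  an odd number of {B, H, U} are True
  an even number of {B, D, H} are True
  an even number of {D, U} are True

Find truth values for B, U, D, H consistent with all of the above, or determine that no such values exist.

Adding constraints 2, 3, 4 mod 2: every variable appears an even number of times on the left, so the left side is 0.
But the right sides sum to 1 (mod 2). 0 ≠ 1 — the system is inconsistent.

Unsatisfiable — no assignment works.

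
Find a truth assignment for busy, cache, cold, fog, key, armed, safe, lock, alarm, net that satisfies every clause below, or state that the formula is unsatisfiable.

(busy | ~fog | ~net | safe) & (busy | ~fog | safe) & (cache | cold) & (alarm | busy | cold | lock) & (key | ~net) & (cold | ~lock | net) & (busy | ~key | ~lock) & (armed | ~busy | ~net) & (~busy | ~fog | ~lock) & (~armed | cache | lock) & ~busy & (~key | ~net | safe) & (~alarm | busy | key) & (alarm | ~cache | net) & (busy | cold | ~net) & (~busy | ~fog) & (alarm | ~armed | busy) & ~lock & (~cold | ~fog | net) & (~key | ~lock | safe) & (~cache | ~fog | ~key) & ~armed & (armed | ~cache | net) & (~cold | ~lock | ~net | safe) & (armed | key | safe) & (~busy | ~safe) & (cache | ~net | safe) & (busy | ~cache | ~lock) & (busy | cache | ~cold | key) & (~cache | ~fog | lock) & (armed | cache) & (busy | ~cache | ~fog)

busy = False, cache = True, cold = True, fog = False, key = True, armed = False, safe = True, lock = False, alarm = True, net = True

Unit clause (~busy) forces busy = False.
Unit clause (~lock) forces lock = False.
Unit clause (~armed) forces armed = False.
In (armed | cache) only cache is left, so cache = True.
In (busy | ~cache | ~fog) only ~fog is left, so fog = False.
In (armed | ~cache | net) only net is left, so net = True.
In (key | ~net) only key is left, so key = True.
In (~key | ~net | safe) only safe is left, so safe = True.
In (busy | cold | ~net) only cold is left, so cold = True.
Set alarm = True.
All clauses satisfied.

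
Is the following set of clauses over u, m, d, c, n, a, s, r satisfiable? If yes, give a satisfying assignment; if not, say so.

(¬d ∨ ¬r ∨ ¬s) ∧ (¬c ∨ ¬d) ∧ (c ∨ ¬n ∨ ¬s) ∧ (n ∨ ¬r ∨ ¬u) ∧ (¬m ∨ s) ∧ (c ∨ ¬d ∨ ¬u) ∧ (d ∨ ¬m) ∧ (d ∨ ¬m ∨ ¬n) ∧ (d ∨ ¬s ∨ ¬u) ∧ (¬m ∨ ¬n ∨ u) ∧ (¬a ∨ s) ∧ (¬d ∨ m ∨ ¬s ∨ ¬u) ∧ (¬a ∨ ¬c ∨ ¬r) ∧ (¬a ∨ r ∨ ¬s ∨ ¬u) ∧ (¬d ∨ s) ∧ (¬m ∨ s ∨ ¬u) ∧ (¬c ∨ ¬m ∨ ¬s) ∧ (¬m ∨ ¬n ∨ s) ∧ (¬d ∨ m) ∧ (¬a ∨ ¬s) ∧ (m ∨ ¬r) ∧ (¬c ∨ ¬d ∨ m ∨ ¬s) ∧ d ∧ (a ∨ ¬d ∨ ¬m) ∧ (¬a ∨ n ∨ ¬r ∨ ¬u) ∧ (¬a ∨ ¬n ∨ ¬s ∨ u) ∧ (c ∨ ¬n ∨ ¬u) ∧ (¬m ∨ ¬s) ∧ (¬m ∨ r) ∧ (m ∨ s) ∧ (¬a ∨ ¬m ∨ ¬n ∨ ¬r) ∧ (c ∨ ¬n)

Case m = True:
  (¬m ∨ s) forces s = True.
  Clause (¬m ∨ ¬s) is falsified — contradiction.
Case m = False:
  (¬d ∨ m) forces d = False.
  Clause (d) is falsified — contradiction.
Both cases fail, so the formula is unsatisfiable.

No satisfying assignment exists.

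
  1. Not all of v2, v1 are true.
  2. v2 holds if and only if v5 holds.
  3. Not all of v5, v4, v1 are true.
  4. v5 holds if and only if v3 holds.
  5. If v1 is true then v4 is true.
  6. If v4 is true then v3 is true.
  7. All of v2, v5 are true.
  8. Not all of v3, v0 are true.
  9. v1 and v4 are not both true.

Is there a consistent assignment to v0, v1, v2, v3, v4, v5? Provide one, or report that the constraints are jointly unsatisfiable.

v0 = False, v1 = False, v2 = True, v3 = True, v4 = True, v5 = True

  (1) {v2, v1}: 1/2 true — not all ✓
  (2) v2=T, v5=T — same ✓
  (3) {v5, v4, v1}: 2/3 true — not all ✓
  (4) v5=T, v3=T — same ✓
  (5) v1=F ⇒ v4: vacuous ✓
  (6) v4=T ⇒ v3: T ✓
  (7) {v2, v5}: all 2 true ✓
  (8) {v3, v0}: 1/2 true — not all ✓
  (9) v1=F, v4=T — not both ✓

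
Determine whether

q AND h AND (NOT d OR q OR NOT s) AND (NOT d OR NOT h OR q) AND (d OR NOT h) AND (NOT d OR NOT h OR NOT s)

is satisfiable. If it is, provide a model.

Unit clause (q) forces q = True.
Unit clause (h) forces h = True.
In (d OR NOT h) only d is left, so d = True.
In (NOT d OR NOT h OR NOT s) only NOT s is left, so s = False.
Check each clause:
  (q): q holds.
  (h): h holds.
  (NOT d OR q OR NOT s): q holds.
  (NOT d OR NOT h OR q): q holds.
  (d OR NOT h): d holds.
  (NOT d OR NOT h OR NOT s): NOT s holds.
All clauses satisfied.

q = True; s = False; d = True; h = True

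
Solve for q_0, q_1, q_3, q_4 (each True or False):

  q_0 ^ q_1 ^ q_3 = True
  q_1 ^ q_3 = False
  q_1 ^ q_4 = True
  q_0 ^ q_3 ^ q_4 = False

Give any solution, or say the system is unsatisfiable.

q_0 = True, q_1 = True, q_3 = True, q_4 = False

q_0 ^ q_1 ^ q_3 = T ^ T ^ T = True ✓
q_1 ^ q_3 = T ^ T = False ✓
q_1 ^ q_4 = T ^ F = True ✓
q_0 ^ q_3 ^ q_4 = T ^ T ^ F = False ✓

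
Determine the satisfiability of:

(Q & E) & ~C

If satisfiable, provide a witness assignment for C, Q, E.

C: False, Q: True, E: True

  Q & E = True
  ~C = True
Both conjuncts True, so the formula holds.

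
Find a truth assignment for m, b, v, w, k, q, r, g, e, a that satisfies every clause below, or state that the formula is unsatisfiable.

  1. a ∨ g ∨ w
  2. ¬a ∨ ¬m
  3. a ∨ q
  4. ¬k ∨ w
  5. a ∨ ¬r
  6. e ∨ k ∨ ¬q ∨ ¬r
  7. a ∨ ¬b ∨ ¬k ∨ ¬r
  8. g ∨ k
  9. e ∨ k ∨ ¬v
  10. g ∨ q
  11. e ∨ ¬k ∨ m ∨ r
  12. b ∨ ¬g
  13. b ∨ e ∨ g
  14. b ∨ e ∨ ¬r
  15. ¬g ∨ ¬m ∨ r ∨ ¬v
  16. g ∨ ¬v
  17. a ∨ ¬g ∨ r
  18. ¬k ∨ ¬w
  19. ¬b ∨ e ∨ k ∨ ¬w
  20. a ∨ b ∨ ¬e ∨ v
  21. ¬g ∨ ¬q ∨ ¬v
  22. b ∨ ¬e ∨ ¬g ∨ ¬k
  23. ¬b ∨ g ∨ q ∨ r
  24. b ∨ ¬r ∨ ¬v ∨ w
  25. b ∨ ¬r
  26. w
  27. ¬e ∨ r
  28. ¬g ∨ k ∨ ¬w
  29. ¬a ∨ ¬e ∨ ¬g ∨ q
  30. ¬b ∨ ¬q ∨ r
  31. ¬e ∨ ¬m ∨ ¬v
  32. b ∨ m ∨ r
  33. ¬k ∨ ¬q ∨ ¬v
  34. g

Case w = True:
  (¬k ∨ ¬w) forces k = False.
  (g ∨ k) forces g = True.
  Clause (¬g ∨ k ∨ ¬w) is falsified — contradiction.
Case w = False:
  Clause (w) is falsified — contradiction.
Both cases fail, so the formula is unsatisfiable.

Unsatisfiable — no assignment works.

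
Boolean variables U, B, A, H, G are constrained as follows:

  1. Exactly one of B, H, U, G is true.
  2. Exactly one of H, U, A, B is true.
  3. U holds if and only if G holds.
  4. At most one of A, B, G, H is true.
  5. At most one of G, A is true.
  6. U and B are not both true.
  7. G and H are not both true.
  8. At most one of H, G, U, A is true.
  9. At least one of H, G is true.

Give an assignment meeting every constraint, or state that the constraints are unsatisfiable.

U = False, B = False, A = False, H = True, G = False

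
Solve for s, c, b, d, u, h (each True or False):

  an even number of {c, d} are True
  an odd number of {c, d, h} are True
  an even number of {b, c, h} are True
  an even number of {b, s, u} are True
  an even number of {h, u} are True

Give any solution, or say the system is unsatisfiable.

s: True, c: True, b: False, d: True, u: True, h: True

{c, d}: 2 true → even ✓
{c, d, h}: 3 true → odd ✓
{b, c, h}: 2 true → even ✓
{b, s, u}: 2 true → even ✓
{h, u}: 2 true → even ✓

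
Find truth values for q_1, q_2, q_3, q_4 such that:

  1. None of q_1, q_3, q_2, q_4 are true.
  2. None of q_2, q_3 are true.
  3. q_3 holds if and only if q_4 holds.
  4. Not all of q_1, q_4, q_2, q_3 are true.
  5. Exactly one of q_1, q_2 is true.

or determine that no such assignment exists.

Case q_2 = True:
  Constraint (1) is violated (q_2=T) — contradiction.
Case q_2 = False:
  (1) forces q_1 = False.
  Constraint (5) is violated (q_1=F, q_2=F) — contradiction.
Both cases fail — unsatisfiable.

The formula is unsatisfiable.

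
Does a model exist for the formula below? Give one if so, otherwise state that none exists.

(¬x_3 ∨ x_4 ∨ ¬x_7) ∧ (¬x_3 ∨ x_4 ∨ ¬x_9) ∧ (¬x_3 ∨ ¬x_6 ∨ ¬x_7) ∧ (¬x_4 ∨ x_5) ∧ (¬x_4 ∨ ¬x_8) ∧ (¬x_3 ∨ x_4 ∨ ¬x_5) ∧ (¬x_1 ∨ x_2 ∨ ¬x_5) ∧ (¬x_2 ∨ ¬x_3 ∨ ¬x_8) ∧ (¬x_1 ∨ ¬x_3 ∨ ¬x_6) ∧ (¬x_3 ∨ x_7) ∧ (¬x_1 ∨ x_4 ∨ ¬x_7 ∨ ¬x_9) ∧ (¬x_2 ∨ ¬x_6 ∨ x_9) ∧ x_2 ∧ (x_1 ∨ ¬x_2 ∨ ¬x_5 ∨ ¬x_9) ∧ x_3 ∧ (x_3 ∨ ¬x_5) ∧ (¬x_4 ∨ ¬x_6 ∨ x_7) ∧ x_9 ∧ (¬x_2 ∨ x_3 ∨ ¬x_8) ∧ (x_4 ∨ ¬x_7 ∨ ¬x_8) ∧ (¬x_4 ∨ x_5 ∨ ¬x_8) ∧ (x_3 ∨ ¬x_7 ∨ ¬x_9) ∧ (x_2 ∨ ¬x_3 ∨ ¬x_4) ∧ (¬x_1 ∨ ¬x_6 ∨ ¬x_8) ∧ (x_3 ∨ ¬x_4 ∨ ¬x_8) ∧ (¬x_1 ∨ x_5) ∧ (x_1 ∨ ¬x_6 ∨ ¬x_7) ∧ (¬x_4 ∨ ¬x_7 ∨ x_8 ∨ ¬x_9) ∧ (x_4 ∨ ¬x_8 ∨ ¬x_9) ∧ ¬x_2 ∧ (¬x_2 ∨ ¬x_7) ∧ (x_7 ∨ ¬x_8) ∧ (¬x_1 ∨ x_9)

UNSATISFIABLE

Case x_2 = True:
  Clause (¬x_2) is falsified — contradiction.
Case x_2 = False:
  Clause (x_2) is falsified — contradiction.
Both cases fail, so the formula is unsatisfiable.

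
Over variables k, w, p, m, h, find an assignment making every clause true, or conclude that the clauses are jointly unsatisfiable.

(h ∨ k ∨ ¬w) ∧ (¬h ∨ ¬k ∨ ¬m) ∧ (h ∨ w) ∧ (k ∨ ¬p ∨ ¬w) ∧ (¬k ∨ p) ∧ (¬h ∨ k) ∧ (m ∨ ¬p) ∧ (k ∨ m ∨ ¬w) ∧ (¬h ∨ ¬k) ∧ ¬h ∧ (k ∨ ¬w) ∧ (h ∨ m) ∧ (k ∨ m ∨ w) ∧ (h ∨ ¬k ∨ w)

k: True, w: True, p: True, m: True, h: False

Unit clause (¬h) forces h = False.
In (h ∨ m) only m is left, so m = True.
In (h ∨ w) only w is left, so w = True.
In (k ∨ ¬w) only k is left, so k = True.
In (¬k ∨ p) only p is left, so p = True.
All clauses satisfied.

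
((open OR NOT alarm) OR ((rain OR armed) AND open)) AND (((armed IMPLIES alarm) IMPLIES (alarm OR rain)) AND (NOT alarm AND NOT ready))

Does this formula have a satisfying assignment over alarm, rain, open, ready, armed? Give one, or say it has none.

alarm=F, rain=F, open=T, ready=F, armed=T

  (open OR NOT alarm) OR ((rain OR armed) AND open) = True
    open OR NOT alarm = True
      NOT alarm = True
    (rain OR armed) AND open = True
      rain OR armed = True
  ((armed IMPLIES alarm) IMPLIES (alarm OR rain)) AND (NOT alarm AND NOT ready) = True
    (armed IMPLIES alarm) IMPLIES (alarm OR rain) = True
      armed IMPLIES alarm = False
      alarm OR rain = False
    NOT alarm AND NOT ready = True
      NOT alarm = True
      NOT ready = True
Both conjuncts True, so the formula holds.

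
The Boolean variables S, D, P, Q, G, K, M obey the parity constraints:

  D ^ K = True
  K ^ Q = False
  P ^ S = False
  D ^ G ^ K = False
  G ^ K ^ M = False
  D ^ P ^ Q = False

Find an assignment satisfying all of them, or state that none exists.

S = True, D = True, P = True, Q = False, G = True, K = False, M = True

D ^ K = T ^ F = True ✓
K ^ Q = F ^ F = False ✓
P ^ S = T ^ T = False ✓
D ^ G ^ K = T ^ T ^ F = False ✓
G ^ K ^ M = T ^ F ^ T = False ✓
D ^ P ^ Q = T ^ T ^ F = False ✓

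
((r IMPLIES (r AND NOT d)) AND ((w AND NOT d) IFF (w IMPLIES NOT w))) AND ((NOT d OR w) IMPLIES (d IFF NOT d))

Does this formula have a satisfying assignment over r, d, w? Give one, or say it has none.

Case d = True: the formula simplifies to (NOT r AND NOT ((w IMPLIES NOT w))) AND NOT w.
  w = True: the conjunct NOT w is False.
  w = False: the conjunct NOT ((w IMPLIES NOT w)) becomes NOT ((False IMPLIES True)) = False.
Case d = False: the conjunct (NOT d OR w) IMPLIES (d IFF NOT d) becomes (True OR w) IMPLIES (False IFF True) = False.
Both cases fail — unsatisfiable.

No satisfying assignment exists.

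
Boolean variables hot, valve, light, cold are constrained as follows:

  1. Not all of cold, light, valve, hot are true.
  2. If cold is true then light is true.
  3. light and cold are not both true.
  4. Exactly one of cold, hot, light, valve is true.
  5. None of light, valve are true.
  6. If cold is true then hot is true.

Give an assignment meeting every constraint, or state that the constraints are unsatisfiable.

hot=T, valve=F, light=F, cold=F

  (1) {cold, light, valve, hot}: 1/4 true — not all ✓
  (2) cold=F ⇒ light: vacuous ✓
  (3) light=F, cold=F — not both ✓
  (4) {cold, hot, light, valve}: 1 true — exactly one ✓
  (5) {light, valve}: 0 true — none ✓
  (6) cold=F ⇒ hot: vacuous ✓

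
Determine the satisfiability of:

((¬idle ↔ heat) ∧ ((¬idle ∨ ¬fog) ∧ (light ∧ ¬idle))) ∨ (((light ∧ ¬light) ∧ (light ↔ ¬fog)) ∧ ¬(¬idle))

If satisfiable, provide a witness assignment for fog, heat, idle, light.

fog=T, heat=T, idle=F, light=T

  ((¬idle ↔ heat) ∧ ((¬idle ∨ ¬fog) ∧ (light ∧ ¬idle))) ∨ (((light ∧ ¬light) ∧ (light ↔ ¬fog)) ∧ ¬(¬idle)) = True
    (¬idle ↔ heat) ∧ ((¬idle ∨ ¬fog) ∧ (light ∧ ¬idle)) = True
      ¬idle ↔ heat = True
        ¬idle = True
      (¬idle ∨ ¬fog) ∧ (light ∧ ¬idle) = True
        ¬idle ∨ ¬fog = True
          ¬idle = True
          ¬fog = False
        light ∧ ¬idle = True
          ¬idle = True
    ((light ∧ ¬light) ∧ (light ↔ ¬fog)) ∧ ¬(¬idle) = False
      (light ∧ ¬light) ∧ (light ↔ ¬fog) = False
        light ∧ ¬light = False
          ¬light = False
        light ↔ ¬fog = False
          ¬fog = False
      ¬(¬idle) = False
        ¬idle = True
The formula evaluates to True.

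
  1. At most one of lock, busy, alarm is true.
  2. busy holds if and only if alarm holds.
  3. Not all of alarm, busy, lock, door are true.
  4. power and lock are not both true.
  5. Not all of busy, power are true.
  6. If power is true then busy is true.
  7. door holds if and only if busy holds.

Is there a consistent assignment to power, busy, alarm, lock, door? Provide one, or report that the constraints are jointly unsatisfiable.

power=F, busy=F, alarm=F, lock=T, door=F

  (1) {lock, busy, alarm}: 1 true — at most one ✓
  (2) busy=F, alarm=F — same ✓
  (3) {alarm, busy, lock, door}: 1/4 true — not all ✓
  (4) power=F, lock=T — not both ✓
  (5) {busy, power}: 0/2 true — not all ✓
  (6) power=F ⇒ busy: vacuous ✓
  (7) door=F, busy=F — same ✓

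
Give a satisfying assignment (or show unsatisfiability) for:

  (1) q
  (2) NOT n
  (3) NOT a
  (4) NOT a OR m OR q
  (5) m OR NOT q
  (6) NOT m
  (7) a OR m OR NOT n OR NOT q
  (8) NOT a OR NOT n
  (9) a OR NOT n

Case m = True:
  Clause (NOT m) is falsified — contradiction.
Case m = False:
  (q) forces q = True.
  Clause (m OR NOT q) is falsified — contradiction.
Both cases fail, so the formula is unsatisfiable.

Unsatisfiable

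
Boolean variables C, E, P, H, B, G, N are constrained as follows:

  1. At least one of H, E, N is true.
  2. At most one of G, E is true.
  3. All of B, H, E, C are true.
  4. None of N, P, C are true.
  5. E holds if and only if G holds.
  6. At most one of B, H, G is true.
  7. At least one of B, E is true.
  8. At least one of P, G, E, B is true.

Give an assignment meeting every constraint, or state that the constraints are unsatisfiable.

Case C = True:
  Constraint (4) is violated (C=T) — contradiction.
Case C = False:
  Constraint (3) is violated (C=F) — contradiction.
Both cases fail — unsatisfiable.

Unsatisfiable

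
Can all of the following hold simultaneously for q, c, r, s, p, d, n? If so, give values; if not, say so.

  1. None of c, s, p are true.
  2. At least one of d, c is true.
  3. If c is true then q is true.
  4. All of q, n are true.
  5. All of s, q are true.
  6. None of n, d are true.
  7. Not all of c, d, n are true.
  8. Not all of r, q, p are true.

No satisfying assignment exists.

Case s = True:
  Constraint (1) is violated (s=T) — contradiction.
Case s = False:
  Constraint (5) is violated (s=F) — contradiction.
Both cases fail — unsatisfiable.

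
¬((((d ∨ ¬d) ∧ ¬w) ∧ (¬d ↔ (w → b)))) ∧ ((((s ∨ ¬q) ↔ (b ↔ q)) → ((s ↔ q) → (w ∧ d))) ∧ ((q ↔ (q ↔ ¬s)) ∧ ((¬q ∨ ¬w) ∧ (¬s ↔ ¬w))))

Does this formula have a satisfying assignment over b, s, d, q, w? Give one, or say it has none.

b = True, s = False, d = True, q = True, w = False

  ¬((((d ∨ ¬d) ∧ ¬w) ∧ (¬d ↔ (w → b)))) = True
    ((d ∨ ¬d) ∧ ¬w) ∧ (¬d ↔ (w → b)) = False
      (d ∨ ¬d) ∧ ¬w = True
        d ∨ ¬d = True
          ¬d = False
        ¬w = True
      ¬d ↔ (w → b) = False
        ¬d = False
        w → b = True
  (((s ∨ ¬q) ↔ (b ↔ q)) → ((s ↔ q) → (w ∧ d))) ∧ ((q ↔ (q ↔ ¬s)) ∧ ((¬q ∨ ¬w) ∧ (¬s ↔ ¬w))) = True
    ((s ∨ ¬q) ↔ (b ↔ q)) → ((s ↔ q) → (w ∧ d)) = True
      (s ∨ ¬q) ↔ (b ↔ q) = False
        s ∨ ¬q = False
          ¬q = False
        b ↔ q = True
      (s ↔ q) → (w ∧ d) = True
        s ↔ q = False
        w ∧ d = False
    (q ↔ (q ↔ ¬s)) ∧ ((¬q ∨ ¬w) ∧ (¬s ↔ ¬w)) = True
      q ↔ (q ↔ ¬s) = True
        q ↔ ¬s = True
          ¬s = True
      (¬q ∨ ¬w) ∧ (¬s ↔ ¬w) = True
        ¬q ∨ ¬w = True
          ¬q = False
          ¬w = True
        ¬s ↔ ¬w = True
          ¬s = True
          ¬w = True
Both conjuncts True, so the formula holds.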